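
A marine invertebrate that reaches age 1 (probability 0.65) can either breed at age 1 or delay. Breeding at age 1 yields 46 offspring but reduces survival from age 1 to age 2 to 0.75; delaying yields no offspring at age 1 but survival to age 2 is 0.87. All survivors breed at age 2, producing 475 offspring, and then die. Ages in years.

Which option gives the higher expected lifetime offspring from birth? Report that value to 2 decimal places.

breed at age 1: R₀ = 0.65 × (46 + 0.75 × 475) = 0.65 × 402.2500 = 261.4625
delay to age 2: R₀ = 0.65 × (0.87 × 475) = 0.65 × 413.2500 = 268.6125
Higher: delay to age 2 (268.6125).

268.61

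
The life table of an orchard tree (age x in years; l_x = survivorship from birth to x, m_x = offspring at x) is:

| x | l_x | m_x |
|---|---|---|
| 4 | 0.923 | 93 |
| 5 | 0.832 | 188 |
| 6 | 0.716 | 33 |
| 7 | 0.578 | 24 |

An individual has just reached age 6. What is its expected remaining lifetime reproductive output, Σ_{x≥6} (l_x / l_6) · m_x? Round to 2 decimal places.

l_6 = 0.716. Conditional survival from age 6 to x is l_x / l_6.
  x=6: (0.716/0.716) × 33 = 33.0000
  x=7: (0.578/0.716) × 24 = 19.3743
Sum = 33.0000 + 19.3743 = 52.3743

52.37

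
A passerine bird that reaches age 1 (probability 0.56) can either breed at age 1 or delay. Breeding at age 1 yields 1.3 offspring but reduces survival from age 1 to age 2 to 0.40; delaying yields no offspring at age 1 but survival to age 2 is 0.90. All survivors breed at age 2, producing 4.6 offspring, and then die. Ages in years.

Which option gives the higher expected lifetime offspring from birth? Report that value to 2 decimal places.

breed at age 1: R₀ = 0.56 × (1.3 + 0.40 × 4.6) = 0.56 × 3.1400 = 1.7584
delay to age 2: R₀ = 0.56 × (0.90 × 4.6) = 0.56 × 4.1400 = 2.3184
Higher: delay to age 2 (2.3184).

2.32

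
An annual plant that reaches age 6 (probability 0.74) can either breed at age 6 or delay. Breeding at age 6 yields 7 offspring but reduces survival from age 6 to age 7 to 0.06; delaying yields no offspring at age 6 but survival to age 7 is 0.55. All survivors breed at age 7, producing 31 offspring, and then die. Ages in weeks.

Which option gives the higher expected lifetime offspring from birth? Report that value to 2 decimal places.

breed at age 6: R₀ = 0.74 × (7 + 0.06 × 31) = 0.74 × 8.8600 = 6.5564
delay to age 7: R₀ = 0.74 × (0.55 × 31) = 0.74 × 17.0500 = 12.6170
Higher: delay to age 7 (12.6170).

12.62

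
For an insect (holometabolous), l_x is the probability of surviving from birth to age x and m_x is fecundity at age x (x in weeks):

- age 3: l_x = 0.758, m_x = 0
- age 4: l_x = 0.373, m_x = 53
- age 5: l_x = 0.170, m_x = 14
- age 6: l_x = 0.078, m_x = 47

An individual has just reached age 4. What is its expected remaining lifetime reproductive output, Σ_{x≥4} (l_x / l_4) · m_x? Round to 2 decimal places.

69.21

l_4 = 0.373. Conditional survival from age 4 to x is l_x / l_4.
  x=4: (0.373/0.373) × 53 = 53.0000
  x=5: (0.170/0.373) × 14 = 6.3807
  x=6: (0.078/0.373) × 47 = 9.8284
Sum = 53.0000 + 6.3807 + 9.8284 = 69.2091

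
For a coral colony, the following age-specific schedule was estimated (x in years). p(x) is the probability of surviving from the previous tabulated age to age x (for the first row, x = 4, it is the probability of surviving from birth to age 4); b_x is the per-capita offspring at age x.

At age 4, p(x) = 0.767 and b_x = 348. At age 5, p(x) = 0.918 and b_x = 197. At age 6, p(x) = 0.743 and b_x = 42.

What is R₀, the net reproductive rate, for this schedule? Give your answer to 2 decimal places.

Survivorship from birth: l_x = p_4·p_5·…·p_x.
  l_4 = 0.76700
  l_5 = 0.70411
  l_6 = 0.52315
R₀ = Σ l_x b_x:
  age 4: 0.76700 × 348 = 266.9160
  age 5: 0.70411 × 197 = 138.7097
  age 6: 0.52315 × 42 = 21.9723
R₀ = 266.9160 + 138.7097 + 21.9723 = 427.5980

427.60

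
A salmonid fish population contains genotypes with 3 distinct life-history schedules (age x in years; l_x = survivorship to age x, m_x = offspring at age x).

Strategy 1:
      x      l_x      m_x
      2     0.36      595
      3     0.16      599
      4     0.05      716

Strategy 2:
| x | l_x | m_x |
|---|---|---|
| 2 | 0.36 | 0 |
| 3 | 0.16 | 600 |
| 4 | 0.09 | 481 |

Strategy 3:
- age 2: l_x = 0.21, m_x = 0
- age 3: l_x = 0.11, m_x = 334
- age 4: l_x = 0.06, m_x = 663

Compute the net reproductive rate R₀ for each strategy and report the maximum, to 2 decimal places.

Strategy 1: R₀ = 0.36×595 + 0.16×599 + 0.05×716 = 345.8400
Strategy 2: R₀ = 0.36×0 + 0.16×600 + 0.09×481 = 139.2900
Strategy 3: R₀ = 0.21×0 + 0.11×334 + 0.06×663 = 76.5200
Highest R₀: strategy 1 with 345.8400.

345.84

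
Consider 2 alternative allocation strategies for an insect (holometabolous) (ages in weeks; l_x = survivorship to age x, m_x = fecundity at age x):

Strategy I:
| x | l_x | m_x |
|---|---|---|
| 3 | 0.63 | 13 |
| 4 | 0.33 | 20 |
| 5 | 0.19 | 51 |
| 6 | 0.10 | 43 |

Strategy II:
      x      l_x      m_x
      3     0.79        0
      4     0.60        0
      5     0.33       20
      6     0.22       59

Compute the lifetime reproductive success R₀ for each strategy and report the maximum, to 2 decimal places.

Strategy I: R₀ = 0.63×13 + 0.33×20 + 0.19×51 + 0.10×43 = 28.7800
Strategy II: R₀ = 0.79×0 + 0.60×0 + 0.33×20 + 0.22×59 = 19.5800
Highest R₀: strategy I with 28.7800.

28.78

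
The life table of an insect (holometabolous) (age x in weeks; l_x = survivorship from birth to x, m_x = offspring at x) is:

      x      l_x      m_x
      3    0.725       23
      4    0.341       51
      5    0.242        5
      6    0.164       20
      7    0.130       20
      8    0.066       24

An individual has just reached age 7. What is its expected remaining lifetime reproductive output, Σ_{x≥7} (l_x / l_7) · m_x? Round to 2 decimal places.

32.18

l_7 = 0.130. Conditional survival from age 7 to x is l_x / l_7.
  x=7: (0.130/0.130) × 20 = 20.0000
  x=8: (0.066/0.130) × 24 = 12.1846
Sum = 20.0000 + 12.1846 = 32.1846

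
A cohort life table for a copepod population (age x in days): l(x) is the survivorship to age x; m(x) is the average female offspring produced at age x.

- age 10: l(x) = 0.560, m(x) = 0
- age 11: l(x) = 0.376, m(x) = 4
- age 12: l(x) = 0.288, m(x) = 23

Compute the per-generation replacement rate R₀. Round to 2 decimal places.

R₀ = Σ l(x) m(x):
  age 10: 0.560 × 0 = 0.0000
  age 11: 0.376 × 4 = 1.5040
  age 12: 0.288 × 23 = 6.6240
R₀ = 0.0000 + 1.5040 + 6.6240 = 8.1280

8.13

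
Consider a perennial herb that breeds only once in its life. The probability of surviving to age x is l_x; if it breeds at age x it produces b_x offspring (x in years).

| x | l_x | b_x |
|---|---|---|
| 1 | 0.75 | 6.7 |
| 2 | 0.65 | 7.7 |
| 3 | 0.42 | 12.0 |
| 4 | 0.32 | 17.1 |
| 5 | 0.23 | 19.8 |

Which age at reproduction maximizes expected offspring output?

Expected offspring if breeding at age x = l_x × b_x:
  age 1: 0.75 × 6.7 = 5.025
  age 2: 0.65 × 7.7 = 5.005
  age 3: 0.42 × 12.0 = 5.040
  age 4: 0.32 × 17.1 = 5.472
  age 5: 0.23 × 19.8 = 4.554
Maximum at age 4 (5.472).

4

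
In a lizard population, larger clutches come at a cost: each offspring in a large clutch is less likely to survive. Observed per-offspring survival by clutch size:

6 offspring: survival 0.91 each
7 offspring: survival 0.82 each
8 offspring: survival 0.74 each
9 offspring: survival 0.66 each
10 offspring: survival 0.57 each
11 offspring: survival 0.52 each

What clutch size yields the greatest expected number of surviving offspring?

9

Expected surviving offspring = c × s(c):
  c=6: 6 × 0.91 = 5.460
  c=7: 7 × 0.82 = 5.740
  c=8: 8 × 0.74 = 5.920
  c=9: 9 × 0.66 = 5.940
  c=10: 10 × 0.57 = 5.700
  c=11: 11 × 0.52 = 5.720
Maximum at c = 9 (5.940 surviving offspring).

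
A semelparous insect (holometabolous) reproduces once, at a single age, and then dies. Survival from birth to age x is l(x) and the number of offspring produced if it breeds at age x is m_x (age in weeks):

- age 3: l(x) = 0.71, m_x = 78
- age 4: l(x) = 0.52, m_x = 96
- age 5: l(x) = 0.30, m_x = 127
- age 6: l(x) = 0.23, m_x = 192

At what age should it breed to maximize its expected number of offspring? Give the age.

Expected offspring if breeding at age x = l(x) × m_x:
  age 3: 0.71 × 78 = 55.380
  age 4: 0.52 × 96 = 49.920
  age 5: 0.30 × 127 = 38.100
  age 6: 0.23 × 192 = 44.160
Maximum at age 3 (55.380).

3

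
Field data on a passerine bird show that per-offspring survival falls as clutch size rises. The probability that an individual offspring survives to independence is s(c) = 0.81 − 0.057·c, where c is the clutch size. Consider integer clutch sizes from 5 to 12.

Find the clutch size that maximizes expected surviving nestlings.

7

Expected surviving nestlings = c × s(c):
  c=5: 5 × 0.525 = 2.625
  c=6: 6 × 0.468 = 2.808
  c=7: 7 × 0.411 = 2.877
  c=8: 8 × 0.354 = 2.832
  c=9: 9 × 0.297 = 2.673
  c=10: 10 × 0.240 = 2.400
  c=11: 11 × 0.183 = 2.013
  c=12: 12 × 0.126 = 1.512
Maximum at c = 7 (2.877 surviving nestlings).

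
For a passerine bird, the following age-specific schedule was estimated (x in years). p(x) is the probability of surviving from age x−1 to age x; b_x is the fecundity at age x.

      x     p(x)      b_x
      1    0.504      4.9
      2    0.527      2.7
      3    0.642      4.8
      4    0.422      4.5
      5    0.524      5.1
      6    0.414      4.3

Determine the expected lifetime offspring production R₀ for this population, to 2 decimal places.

4.59

Survivorship from birth: l_x = p_1·p_2·…·p_x.
  l_1 = 0.50400
  l_2 = 0.26561
  l_3 = 0.17052
  l_4 = 0.07196
  l_5 = 0.03771
  l_6 = 0.01561
R₀ = Σ l_x b_x:
  age 1: 0.50400 × 4.9 = 2.4696
  age 2: 0.26561 × 2.7 = 0.7171
  age 3: 0.17052 × 4.8 = 0.8185
  age 4: 0.07196 × 4.5 = 0.3238
  age 5: 0.03771 × 5.1 = 0.1923
  age 6: 0.01561 × 4.3 = 0.0671
R₀ = 2.4696 + 0.7171 + 0.8185 + 0.3238 + 0.1923 + 0.0671 = 4.5885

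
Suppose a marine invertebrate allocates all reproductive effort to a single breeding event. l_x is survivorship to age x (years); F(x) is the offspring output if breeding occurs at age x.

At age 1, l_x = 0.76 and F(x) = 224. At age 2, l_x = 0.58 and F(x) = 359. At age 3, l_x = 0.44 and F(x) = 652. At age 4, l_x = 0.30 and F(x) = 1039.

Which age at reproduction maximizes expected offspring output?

Expected offspring if breeding at age x = l_x × F(x):
  age 1: 0.76 × 224 = 170.240
  age 2: 0.58 × 359 = 208.220
  age 3: 0.44 × 652 = 286.880
  age 4: 0.30 × 1039 = 311.700
Maximum at age 4 (311.700).

4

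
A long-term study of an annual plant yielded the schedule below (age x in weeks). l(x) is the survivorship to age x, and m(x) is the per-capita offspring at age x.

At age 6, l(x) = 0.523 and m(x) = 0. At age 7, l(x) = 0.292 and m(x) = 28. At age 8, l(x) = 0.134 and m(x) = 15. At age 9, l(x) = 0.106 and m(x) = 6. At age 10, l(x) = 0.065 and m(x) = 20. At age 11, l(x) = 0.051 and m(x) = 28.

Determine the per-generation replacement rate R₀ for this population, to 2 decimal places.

13.55

R₀ = Σ l(x) m(x):
  age 6: 0.523 × 0 = 0.0000
  age 7: 0.292 × 28 = 8.1760
  age 8: 0.134 × 15 = 2.0100
  age 9: 0.106 × 6 = 0.6360
  age 10: 0.065 × 20 = 1.3000
  age 11: 0.051 × 28 = 1.4280
R₀ = 0.0000 + 8.1760 + 2.0100 + 0.6360 + 1.3000 + 1.4280 = 13.5500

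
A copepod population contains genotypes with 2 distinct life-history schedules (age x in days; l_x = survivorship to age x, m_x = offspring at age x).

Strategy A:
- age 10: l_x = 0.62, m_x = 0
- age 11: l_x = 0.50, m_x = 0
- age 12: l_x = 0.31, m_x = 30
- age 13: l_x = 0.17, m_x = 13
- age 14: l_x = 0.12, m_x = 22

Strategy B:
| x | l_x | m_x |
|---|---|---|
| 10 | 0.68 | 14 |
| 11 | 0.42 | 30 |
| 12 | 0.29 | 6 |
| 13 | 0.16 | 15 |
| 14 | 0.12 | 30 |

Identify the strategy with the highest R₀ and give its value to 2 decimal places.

29.86

Strategy A: R₀ = 0.62×0 + 0.50×0 + 0.31×30 + 0.17×13 + 0.12×22 = 14.1500
Strategy B: R₀ = 0.68×14 + 0.42×30 + 0.29×6 + 0.16×15 + 0.12×30 = 29.8600
Highest R₀: strategy B with 29.8600.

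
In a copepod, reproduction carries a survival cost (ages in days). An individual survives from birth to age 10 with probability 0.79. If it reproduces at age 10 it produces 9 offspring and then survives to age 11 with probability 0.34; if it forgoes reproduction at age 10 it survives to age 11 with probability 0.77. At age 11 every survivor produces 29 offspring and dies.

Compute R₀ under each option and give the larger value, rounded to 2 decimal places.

breed at age 10: R₀ = 0.79 × (9 + 0.34 × 29) = 0.79 × 18.8600 = 14.8994
delay to age 11: R₀ = 0.79 × (0.77 × 29) = 0.79 × 22.3300 = 17.6407
Higher: delay to age 11 (17.6407).

17.64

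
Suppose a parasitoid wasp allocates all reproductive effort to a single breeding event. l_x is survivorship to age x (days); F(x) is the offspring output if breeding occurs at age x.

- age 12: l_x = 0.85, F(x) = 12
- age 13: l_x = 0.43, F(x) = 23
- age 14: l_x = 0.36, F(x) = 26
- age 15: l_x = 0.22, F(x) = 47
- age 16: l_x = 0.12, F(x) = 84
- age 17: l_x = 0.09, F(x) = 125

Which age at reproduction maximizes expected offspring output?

Expected offspring if breeding at age x = l_x × F(x):
  age 12: 0.85 × 12 = 10.200
  age 13: 0.43 × 23 = 9.890
  age 14: 0.36 × 26 = 9.360
  age 15: 0.22 × 47 = 10.340
  age 16: 0.12 × 84 = 10.080
  age 17: 0.09 × 125 = 11.250
Maximum at age 17 (11.250).

17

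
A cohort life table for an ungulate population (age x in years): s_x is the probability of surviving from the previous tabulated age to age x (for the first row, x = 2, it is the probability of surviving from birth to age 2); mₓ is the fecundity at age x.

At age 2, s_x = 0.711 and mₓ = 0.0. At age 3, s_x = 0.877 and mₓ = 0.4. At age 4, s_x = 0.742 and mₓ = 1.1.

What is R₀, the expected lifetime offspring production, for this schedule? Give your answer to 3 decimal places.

Survivorship from birth: l_x = s_2·s_3·…·s_x.
  l_2 = 0.71100
  l_3 = 0.62355
  l_4 = 0.46267
R₀ = Σ l_x mₓ:
  age 2: 0.71100 × 0.0 = 0.0000
  age 3: 0.62355 × 0.4 = 0.2494
  age 4: 0.46267 × 1.1 = 0.5089
R₀ = 0.0000 + 0.2494 + 0.5089 = 0.7584

0.758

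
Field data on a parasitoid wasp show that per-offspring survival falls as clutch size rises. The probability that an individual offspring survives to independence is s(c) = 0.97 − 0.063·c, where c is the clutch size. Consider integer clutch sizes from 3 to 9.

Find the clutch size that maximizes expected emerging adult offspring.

Expected emerging adult offspring = c × s(c):
  c=3: 3 × 0.781 = 2.343
  c=4: 4 × 0.718 = 2.872
  c=5: 5 × 0.655 = 3.275
  c=6: 6 × 0.592 = 3.552
  c=7: 7 × 0.529 = 3.703
  c=8: 8 × 0.466 = 3.728
  c=9: 9 × 0.403 = 3.627
Maximum at c = 8 (3.728 emerging adult offspring).

8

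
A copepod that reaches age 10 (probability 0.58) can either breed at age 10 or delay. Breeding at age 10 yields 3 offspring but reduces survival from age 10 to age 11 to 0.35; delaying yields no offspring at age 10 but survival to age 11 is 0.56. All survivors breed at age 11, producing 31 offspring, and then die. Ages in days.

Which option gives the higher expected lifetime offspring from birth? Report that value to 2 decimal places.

10.07

breed at age 10: R₀ = 0.58 × (3 + 0.35 × 31) = 0.58 × 13.8500 = 8.0330
delay to age 11: R₀ = 0.58 × (0.56 × 31) = 0.58 × 17.3600 = 10.0688
Higher: delay to age 11 (10.0688).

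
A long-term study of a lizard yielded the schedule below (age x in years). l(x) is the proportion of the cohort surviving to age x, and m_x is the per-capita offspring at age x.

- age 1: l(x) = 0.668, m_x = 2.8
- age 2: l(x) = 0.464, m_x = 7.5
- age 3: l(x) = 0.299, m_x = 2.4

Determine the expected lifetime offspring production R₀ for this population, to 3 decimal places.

6.068

R₀ = Σ l(x) m_x:
  age 1: 0.668 × 2.8 = 1.8704
  age 2: 0.464 × 7.5 = 3.4800
  age 3: 0.299 × 2.4 = 0.7176
R₀ = 1.8704 + 3.4800 + 0.7176 = 6.0680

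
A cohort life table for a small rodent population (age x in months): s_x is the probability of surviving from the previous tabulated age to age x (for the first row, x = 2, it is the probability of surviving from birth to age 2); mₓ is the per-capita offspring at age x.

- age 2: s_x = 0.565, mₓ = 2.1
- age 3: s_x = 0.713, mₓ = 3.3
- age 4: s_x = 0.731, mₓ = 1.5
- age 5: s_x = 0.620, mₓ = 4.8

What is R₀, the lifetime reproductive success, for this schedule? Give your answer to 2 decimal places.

3.83

Survivorship from birth: l_x = s_2·s_3·…·s_x.
  l_2 = 0.56500
  l_3 = 0.40284
  l_4 = 0.29448
  l_5 = 0.18258
R₀ = Σ l_x mₓ:
  age 2: 0.56500 × 2.1 = 1.1865
  age 3: 0.40284 × 3.3 = 1.3294
  age 4: 0.29448 × 1.5 = 0.4417
  age 5: 0.18258 × 4.8 = 0.8764
R₀ = 1.1865 + 1.3294 + 0.4417 + 0.8764 = 3.8340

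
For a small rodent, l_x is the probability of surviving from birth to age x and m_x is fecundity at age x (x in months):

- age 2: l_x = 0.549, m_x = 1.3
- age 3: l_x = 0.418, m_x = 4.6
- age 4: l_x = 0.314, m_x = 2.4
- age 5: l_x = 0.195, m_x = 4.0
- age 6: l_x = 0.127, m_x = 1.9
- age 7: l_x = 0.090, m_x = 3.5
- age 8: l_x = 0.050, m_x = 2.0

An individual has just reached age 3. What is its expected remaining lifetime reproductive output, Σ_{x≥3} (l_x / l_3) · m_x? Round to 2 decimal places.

9.84

l_3 = 0.418. Conditional survival from age 3 to x is l_x / l_3.
  x=3: (0.418/0.418) × 4.6 = 4.6000
  x=4: (0.314/0.418) × 2.4 = 1.8029
  x=5: (0.195/0.418) × 4.0 = 1.8660
  x=6: (0.127/0.418) × 1.9 = 0.5773
  x=7: (0.090/0.418) × 3.5 = 0.7536
  x=8: (0.050/0.418) × 2.0 = 0.2392
Sum = 4.6000 + 1.8029 + 1.8660 + 0.5773 + 0.7536 + 0.2392 = 9.8390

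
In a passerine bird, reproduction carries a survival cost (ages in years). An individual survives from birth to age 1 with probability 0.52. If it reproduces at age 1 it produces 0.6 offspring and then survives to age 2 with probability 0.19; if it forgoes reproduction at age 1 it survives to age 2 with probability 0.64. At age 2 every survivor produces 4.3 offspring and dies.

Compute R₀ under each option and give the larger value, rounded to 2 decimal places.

1.43

breed at age 1: R₀ = 0.52 × (0.6 + 0.19 × 4.3) = 0.52 × 1.4170 = 0.7368
delay to age 2: R₀ = 0.52 × (0.64 × 4.3) = 0.52 × 2.7520 = 1.4310
Higher: delay to age 2 (1.4310).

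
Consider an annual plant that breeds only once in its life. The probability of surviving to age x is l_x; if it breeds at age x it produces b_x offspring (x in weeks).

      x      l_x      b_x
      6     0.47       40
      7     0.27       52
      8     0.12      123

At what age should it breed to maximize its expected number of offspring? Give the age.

6

Expected offspring if breeding at age x = l_x × b_x:
  age 6: 0.47 × 40 = 18.800
  age 7: 0.27 × 52 = 14.040
  age 8: 0.12 × 123 = 14.760
Maximum at age 6 (18.800).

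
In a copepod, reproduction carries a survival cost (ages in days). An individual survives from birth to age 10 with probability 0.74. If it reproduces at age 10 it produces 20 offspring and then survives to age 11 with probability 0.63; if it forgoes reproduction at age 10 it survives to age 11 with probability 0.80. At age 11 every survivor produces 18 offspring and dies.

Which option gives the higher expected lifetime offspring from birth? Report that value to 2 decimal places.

breed at age 10: R₀ = 0.74 × (20 + 0.63 × 18) = 0.74 × 31.3400 = 23.1916
delay to age 11: R₀ = 0.74 × (0.80 × 18) = 0.74 × 14.4000 = 10.6560
Higher: breed at age 10 (23.1916).

23.19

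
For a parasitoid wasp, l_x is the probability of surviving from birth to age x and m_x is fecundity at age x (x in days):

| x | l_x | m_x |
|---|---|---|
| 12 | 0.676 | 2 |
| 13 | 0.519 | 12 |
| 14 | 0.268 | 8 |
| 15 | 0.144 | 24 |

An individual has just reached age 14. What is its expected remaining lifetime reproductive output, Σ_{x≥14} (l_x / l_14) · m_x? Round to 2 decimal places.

20.90

l_14 = 0.268. Conditional survival from age 14 to x is l_x / l_14.
  x=14: (0.268/0.268) × 8 = 8.0000
  x=15: (0.144/0.268) × 24 = 12.8955
Sum = 8.0000 + 12.8955 = 20.8955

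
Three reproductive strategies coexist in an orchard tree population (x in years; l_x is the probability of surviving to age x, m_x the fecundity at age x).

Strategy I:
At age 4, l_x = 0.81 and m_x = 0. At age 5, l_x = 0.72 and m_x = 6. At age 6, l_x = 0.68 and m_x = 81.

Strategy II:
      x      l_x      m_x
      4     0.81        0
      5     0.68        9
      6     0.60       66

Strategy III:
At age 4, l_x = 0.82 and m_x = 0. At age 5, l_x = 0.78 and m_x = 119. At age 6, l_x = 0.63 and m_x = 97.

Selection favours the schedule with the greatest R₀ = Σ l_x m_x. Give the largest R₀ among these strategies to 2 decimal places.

153.93

Strategy I: R₀ = 0.81×0 + 0.72×6 + 0.68×81 = 59.4000
Strategy II: R₀ = 0.81×0 + 0.68×9 + 0.60×66 = 45.7200
Strategy III: R₀ = 0.82×0 + 0.78×119 + 0.63×97 = 153.9300
Highest R₀: strategy III with 153.9300.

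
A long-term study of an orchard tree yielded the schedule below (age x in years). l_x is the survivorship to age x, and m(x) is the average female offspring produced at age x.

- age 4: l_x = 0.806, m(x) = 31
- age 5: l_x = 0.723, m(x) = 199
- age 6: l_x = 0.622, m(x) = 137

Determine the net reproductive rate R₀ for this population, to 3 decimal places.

R₀ = Σ l_x m(x):
  age 4: 0.806 × 31 = 24.9860
  age 5: 0.723 × 199 = 143.8770
  age 6: 0.622 × 137 = 85.2140
R₀ = 24.9860 + 143.8770 + 85.2140 = 254.0770

254.077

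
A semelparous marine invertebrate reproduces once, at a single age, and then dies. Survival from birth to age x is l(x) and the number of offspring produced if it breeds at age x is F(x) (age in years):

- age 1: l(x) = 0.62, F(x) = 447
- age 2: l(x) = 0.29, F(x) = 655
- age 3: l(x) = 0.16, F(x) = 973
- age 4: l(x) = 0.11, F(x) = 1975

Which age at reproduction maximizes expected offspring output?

Expected offspring if breeding at age x = l(x) × F(x):
  age 1: 0.62 × 447 = 277.140
  age 2: 0.29 × 655 = 189.950
  age 3: 0.16 × 973 = 155.680
  age 4: 0.11 × 1975 = 217.250
Maximum at age 1 (277.140).

1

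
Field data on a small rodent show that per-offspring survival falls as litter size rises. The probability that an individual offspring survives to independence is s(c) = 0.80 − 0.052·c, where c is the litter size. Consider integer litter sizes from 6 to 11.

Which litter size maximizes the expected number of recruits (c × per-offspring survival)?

8

Expected recruits = c × s(c):
  c=6: 6 × 0.488 = 2.928
  c=7: 7 × 0.436 = 3.052
  c=8: 8 × 0.384 = 3.072
  c=9: 9 × 0.332 = 2.988
  c=10: 10 × 0.280 = 2.800
  c=11: 11 × 0.228 = 2.508
Maximum at c = 8 (3.072 recruits).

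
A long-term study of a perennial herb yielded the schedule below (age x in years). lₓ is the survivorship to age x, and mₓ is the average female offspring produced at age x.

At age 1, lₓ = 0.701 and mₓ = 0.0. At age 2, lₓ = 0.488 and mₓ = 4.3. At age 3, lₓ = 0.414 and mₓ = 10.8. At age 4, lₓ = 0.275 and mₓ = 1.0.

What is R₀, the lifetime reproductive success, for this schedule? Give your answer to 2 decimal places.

6.84

R₀ = Σ lₓ mₓ:
  age 1: 0.701 × 0.0 = 0.0000
  age 2: 0.488 × 4.3 = 2.0984
  age 3: 0.414 × 10.8 = 4.4712
  age 4: 0.275 × 1.0 = 0.2750
R₀ = 0.0000 + 2.0984 + 4.4712 + 0.2750 = 6.8446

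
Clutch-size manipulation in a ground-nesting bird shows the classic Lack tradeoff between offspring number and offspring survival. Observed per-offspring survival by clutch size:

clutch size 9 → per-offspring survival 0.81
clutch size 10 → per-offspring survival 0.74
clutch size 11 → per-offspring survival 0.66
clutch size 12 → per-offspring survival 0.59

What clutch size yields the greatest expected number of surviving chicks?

10

Expected surviving chicks = c × s(c):
  c=9: 9 × 0.81 = 7.290
  c=10: 10 × 0.74 = 7.400
  c=11: 11 × 0.66 = 7.260
  c=12: 12 × 0.59 = 7.080
Maximum at c = 10 (7.400 surviving chicks).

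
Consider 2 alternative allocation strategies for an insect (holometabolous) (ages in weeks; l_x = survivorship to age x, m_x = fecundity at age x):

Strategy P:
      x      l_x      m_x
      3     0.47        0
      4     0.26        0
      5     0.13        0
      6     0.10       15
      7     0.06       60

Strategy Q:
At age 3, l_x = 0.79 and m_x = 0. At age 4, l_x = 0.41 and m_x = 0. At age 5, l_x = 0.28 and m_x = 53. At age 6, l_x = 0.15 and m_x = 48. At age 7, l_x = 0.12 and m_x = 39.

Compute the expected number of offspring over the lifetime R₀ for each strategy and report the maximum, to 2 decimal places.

26.72

Strategy P: R₀ = 0.47×0 + 0.26×0 + 0.13×0 + 0.10×15 + 0.06×60 = 5.1000
Strategy Q: R₀ = 0.79×0 + 0.41×0 + 0.28×53 + 0.15×48 + 0.12×39 = 26.7200
Highest R₀: strategy Q with 26.7200.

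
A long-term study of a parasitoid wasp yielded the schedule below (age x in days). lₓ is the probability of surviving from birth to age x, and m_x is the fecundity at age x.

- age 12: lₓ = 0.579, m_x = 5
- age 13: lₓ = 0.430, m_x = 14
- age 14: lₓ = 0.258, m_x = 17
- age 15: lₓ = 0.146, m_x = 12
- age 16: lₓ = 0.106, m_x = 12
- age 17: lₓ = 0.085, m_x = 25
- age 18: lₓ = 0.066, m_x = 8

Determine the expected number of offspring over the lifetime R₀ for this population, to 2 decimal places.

R₀ = Σ lₓ m_x:
  age 12: 0.579 × 5 = 2.8950
  age 13: 0.430 × 14 = 6.0200
  age 14: 0.258 × 17 = 4.3860
  age 15: 0.146 × 12 = 1.7520
  age 16: 0.106 × 12 = 1.2720
  age 17: 0.085 × 25 = 2.1250
  age 18: 0.066 × 8 = 0.5280
R₀ = 2.8950 + 6.0200 + 4.3860 + 1.7520 + 1.2720 + 2.1250 + 0.5280 = 18.9780

18.98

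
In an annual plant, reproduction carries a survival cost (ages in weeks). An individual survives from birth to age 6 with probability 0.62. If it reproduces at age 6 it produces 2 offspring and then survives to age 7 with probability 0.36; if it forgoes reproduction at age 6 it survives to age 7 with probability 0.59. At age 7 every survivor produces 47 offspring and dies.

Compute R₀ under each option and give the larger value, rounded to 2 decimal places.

17.19

breed at age 6: R₀ = 0.62 × (2 + 0.36 × 47) = 0.62 × 18.9200 = 11.7304
delay to age 7: R₀ = 0.62 × (0.59 × 47) = 0.62 × 27.7300 = 17.1926
Higher: delay to age 7 (17.1926).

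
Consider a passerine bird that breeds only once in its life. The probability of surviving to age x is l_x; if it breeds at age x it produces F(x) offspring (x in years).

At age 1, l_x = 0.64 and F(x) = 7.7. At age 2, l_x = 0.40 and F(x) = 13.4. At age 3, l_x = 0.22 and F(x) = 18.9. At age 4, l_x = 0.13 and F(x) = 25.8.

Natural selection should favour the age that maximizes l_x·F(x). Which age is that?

2

Expected offspring if breeding at age x = l_x × F(x):
  age 1: 0.64 × 7.7 = 4.928
  age 2: 0.40 × 13.4 = 5.360
  age 3: 0.22 × 18.9 = 4.158
  age 4: 0.13 × 25.8 = 3.354
Maximum at age 2 (5.360).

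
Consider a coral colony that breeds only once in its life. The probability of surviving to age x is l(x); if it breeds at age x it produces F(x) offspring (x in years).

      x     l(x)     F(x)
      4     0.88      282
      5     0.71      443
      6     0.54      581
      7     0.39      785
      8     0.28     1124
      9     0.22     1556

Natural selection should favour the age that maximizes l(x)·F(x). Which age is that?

9

Expected offspring if breeding at age x = l(x) × F(x):
  age 4: 0.88 × 282 = 248.160
  age 5: 0.71 × 443 = 314.530
  age 6: 0.54 × 581 = 313.740
  age 7: 0.39 × 785 = 306.150
  age 8: 0.28 × 1124 = 314.720
  age 9: 0.22 × 1556 = 342.320
Maximum at age 9 (342.320).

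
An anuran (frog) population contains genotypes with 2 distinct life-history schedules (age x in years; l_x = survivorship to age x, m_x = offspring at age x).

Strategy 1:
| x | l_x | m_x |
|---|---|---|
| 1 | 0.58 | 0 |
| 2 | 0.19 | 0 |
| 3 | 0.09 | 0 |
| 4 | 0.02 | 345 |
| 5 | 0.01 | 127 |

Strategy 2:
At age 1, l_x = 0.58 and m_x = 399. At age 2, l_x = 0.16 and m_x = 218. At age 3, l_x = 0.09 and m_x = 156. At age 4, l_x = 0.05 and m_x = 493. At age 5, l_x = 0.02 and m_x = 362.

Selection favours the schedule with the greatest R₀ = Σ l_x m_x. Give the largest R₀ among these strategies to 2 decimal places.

312.23

Strategy 1: R₀ = 0.58×0 + 0.19×0 + 0.09×0 + 0.02×345 + 0.01×127 = 8.1700
Strategy 2: R₀ = 0.58×399 + 0.16×218 + 0.09×156 + 0.05×493 + 0.02×362 = 312.2300
Highest R₀: strategy 2 with 312.2300.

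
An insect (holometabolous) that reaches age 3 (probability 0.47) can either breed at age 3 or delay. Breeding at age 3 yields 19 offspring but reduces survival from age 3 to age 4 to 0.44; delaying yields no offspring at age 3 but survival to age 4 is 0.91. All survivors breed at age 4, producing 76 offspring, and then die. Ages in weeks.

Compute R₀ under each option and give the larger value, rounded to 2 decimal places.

breed at age 3: R₀ = 0.47 × (19 + 0.44 × 76) = 0.47 × 52.4400 = 24.6468
delay to age 4: R₀ = 0.47 × (0.91 × 76) = 0.47 × 69.1600 = 32.5052
Higher: delay to age 4 (32.5052).

32.51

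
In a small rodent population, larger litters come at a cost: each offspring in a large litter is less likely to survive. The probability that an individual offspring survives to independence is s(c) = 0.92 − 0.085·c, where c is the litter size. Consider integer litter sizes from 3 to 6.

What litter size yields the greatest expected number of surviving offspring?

5

Expected surviving offspring = c × s(c):
  c=3: 3 × 0.665 = 1.995
  c=4: 4 × 0.580 = 2.320
  c=5: 5 × 0.495 = 2.475
  c=6: 6 × 0.410 = 2.460
Maximum at c = 5 (2.475 surviving offspring).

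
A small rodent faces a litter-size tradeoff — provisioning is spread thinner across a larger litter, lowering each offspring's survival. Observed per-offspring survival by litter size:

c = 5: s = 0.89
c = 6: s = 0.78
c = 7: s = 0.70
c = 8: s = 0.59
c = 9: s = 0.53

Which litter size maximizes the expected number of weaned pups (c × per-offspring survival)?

Expected weaned pups = c × s(c):
  c=5: 5 × 0.89 = 4.450
  c=6: 6 × 0.78 = 4.680
  c=7: 7 × 0.70 = 4.900
  c=8: 8 × 0.59 = 4.720
  c=9: 9 × 0.53 = 4.770
Maximum at c = 7 (4.900 weaned pups).

7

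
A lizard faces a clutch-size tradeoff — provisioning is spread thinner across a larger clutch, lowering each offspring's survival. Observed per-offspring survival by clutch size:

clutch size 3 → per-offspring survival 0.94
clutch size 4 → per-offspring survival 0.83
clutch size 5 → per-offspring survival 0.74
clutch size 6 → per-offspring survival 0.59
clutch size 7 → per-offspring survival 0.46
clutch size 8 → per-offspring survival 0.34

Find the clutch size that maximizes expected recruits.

5

Expected recruits = c × s(c):
  c=3: 3 × 0.94 = 2.820
  c=4: 4 × 0.83 = 3.320
  c=5: 5 × 0.74 = 3.700
  c=6: 6 × 0.59 = 3.540
  c=7: 7 × 0.46 = 3.220
  c=8: 8 × 0.34 = 2.720
Maximum at c = 5 (3.700 recruits).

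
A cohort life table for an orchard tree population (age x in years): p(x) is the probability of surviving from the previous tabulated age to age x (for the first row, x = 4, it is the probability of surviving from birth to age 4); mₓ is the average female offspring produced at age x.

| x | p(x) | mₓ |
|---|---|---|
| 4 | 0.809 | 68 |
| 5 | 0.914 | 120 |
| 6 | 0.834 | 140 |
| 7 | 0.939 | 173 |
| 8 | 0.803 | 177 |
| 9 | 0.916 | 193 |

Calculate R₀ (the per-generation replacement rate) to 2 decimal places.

494.76

Survivorship from birth: l_x = p_4·p_5·…·p_x.
  l_4 = 0.80900
  l_5 = 0.73943
  l_6 = 0.61668
  l_7 = 0.57906
  l_8 = 0.46499
  l_9 = 0.42593
R₀ = Σ l_x mₓ:
  age 4: 0.80900 × 68 = 55.0120
  age 5: 0.73943 × 120 = 88.7316
  age 6: 0.61668 × 140 = 86.3352
  age 7: 0.57906 × 173 = 100.1774
  age 8: 0.46499 × 177 = 82.3032
  age 9: 0.42593 × 193 = 82.2045
R₀ = 55.0120 + 88.7316 + 86.3352 + 100.1774 + 82.3032 + 82.2045 = 494.7639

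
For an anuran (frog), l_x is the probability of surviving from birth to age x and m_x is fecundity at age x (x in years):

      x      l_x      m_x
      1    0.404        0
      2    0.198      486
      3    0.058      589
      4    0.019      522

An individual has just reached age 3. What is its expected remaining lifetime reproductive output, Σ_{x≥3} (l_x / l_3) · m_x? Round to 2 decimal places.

760.00

l_3 = 0.058. Conditional survival from age 3 to x is l_x / l_3.
  x=3: (0.058/0.058) × 589 = 589.0000
  x=4: (0.019/0.058) × 522 = 171.0000
Sum = 589.0000 + 171.0000 = 760.0000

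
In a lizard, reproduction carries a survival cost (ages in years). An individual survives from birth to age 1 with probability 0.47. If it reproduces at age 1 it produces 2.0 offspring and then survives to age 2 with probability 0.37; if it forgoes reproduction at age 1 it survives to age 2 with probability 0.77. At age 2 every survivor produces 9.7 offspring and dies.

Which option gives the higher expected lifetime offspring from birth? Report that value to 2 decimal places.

3.51

breed at age 1: R₀ = 0.47 × (2.0 + 0.37 × 9.7) = 0.47 × 5.5890 = 2.6268
delay to age 2: R₀ = 0.47 × (0.77 × 9.7) = 0.47 × 7.4690 = 3.5104
Higher: delay to age 2 (3.5104).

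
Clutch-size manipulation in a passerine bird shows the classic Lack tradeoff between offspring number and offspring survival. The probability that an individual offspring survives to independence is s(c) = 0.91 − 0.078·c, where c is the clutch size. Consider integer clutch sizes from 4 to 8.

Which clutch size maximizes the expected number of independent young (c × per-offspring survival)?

Expected independent young = c × s(c):
  c=4: 4 × 0.598 = 2.392
  c=5: 5 × 0.520 = 2.600
  c=6: 6 × 0.442 = 2.652
  c=7: 7 × 0.364 = 2.548
  c=8: 8 × 0.286 = 2.288
Maximum at c = 6 (2.652 independent young).

6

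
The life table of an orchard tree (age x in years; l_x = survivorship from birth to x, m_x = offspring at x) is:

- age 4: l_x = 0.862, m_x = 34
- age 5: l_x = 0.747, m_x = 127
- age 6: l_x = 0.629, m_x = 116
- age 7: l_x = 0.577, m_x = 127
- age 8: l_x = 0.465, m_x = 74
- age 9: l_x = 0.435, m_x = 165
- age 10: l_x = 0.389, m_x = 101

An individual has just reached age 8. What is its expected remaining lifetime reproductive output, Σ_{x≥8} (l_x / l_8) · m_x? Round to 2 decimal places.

l_8 = 0.465. Conditional survival from age 8 to x is l_x / l_8.
  x=8: (0.465/0.465) × 74 = 74.0000
  x=9: (0.435/0.465) × 165 = 154.3548
  x=10: (0.389/0.465) × 101 = 84.4925
Sum = 74.0000 + 154.3548 + 84.4925 = 312.8473

312.85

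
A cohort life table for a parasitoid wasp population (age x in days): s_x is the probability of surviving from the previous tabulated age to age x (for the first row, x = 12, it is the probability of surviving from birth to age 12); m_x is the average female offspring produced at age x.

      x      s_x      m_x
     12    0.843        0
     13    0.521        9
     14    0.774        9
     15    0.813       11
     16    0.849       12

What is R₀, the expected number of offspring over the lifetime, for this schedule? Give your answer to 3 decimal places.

Survivorship from birth: l_x = s_12·s_13·…·s_x.
  l_12 = 0.84300
  l_13 = 0.43920
  l_14 = 0.33994
  l_15 = 0.27637
  l_16 = 0.23464
R₀ = Σ l_x m_x:
  age 12: 0.84300 × 0 = 0.0000
  age 13: 0.43920 × 9 = 3.9528
  age 14: 0.33994 × 9 = 3.0595
  age 15: 0.27637 × 11 = 3.0401
  age 16: 0.23464 × 12 = 2.8157
R₀ = 0.0000 + 3.9528 + 3.0595 + 3.0401 + 2.8157 = 12.8680

12.868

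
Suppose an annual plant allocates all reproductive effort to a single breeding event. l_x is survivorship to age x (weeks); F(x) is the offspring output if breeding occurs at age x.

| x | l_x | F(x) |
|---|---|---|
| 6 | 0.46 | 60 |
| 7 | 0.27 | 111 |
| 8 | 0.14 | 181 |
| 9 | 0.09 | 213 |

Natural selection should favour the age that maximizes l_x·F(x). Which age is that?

Expected offspring if breeding at age x = l_x × F(x):
  age 6: 0.46 × 60 = 27.600
  age 7: 0.27 × 111 = 29.970
  age 8: 0.14 × 181 = 25.340
  age 9: 0.09 × 213 = 19.170
Maximum at age 7 (29.970).

7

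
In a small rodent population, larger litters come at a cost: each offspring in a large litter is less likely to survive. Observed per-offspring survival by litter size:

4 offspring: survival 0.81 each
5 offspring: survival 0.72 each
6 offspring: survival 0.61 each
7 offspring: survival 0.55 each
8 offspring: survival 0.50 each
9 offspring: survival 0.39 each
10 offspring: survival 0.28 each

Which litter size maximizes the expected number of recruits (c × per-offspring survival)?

8

Expected recruits = c × s(c):
  c=4: 4 × 0.81 = 3.240
  c=5: 5 × 0.72 = 3.600
  c=6: 6 × 0.61 = 3.660
  c=7: 7 × 0.55 = 3.850
  c=8: 8 × 0.50 = 4.000
  c=9: 9 × 0.39 = 3.510
  c=10: 10 × 0.28 = 2.800
Maximum at c = 8 (4.000 recruits).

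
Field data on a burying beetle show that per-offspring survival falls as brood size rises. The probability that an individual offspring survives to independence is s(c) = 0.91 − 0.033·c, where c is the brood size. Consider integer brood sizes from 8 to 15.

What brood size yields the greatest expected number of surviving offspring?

Expected surviving offspring = c × s(c):
  c=8: 8 × 0.646 = 5.168
  c=9: 9 × 0.613 = 5.517
  c=10: 10 × 0.580 = 5.800
  c=11: 11 × 0.547 = 6.017
  c=12: 12 × 0.514 = 6.168
  c=13: 13 × 0.481 = 6.253
  c=14: 14 × 0.448 = 6.272
  c=15: 15 × 0.415 = 6.225
Maximum at c = 14 (6.272 surviving offspring).

14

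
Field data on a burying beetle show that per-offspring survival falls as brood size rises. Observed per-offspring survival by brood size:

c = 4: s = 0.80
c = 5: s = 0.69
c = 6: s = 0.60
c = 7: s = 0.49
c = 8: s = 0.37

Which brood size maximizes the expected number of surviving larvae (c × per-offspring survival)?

Expected surviving larvae = c × s(c):
  c=4: 4 × 0.80 = 3.200
  c=5: 5 × 0.69 = 3.450
  c=6: 6 × 0.60 = 3.600
  c=7: 7 × 0.49 = 3.430
  c=8: 8 × 0.37 = 2.960
Maximum at c = 6 (3.600 surviving larvae).

6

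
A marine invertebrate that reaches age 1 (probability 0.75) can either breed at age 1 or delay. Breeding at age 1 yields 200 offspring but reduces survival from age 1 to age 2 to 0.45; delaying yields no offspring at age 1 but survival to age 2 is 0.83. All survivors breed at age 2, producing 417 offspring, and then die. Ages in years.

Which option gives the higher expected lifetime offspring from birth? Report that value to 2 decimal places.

290.74

breed at age 1: R₀ = 0.75 × (200 + 0.45 × 417) = 0.75 × 387.6500 = 290.7375
delay to age 2: R₀ = 0.75 × (0.83 × 417) = 0.75 × 346.1100 = 259.5825
Higher: breed at age 1 (290.7375).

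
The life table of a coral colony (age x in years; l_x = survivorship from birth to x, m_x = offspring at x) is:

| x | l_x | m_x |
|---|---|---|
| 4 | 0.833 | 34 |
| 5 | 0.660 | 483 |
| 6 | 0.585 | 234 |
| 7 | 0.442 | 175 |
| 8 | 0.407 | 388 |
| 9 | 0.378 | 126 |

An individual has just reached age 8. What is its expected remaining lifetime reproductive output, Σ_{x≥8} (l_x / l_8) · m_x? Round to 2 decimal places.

l_8 = 0.407. Conditional survival from age 8 to x is l_x / l_8.
  x=8: (0.407/0.407) × 388 = 388.0000
  x=9: (0.378/0.407) × 126 = 117.0221
Sum = 388.0000 + 117.0221 = 505.0221

505.02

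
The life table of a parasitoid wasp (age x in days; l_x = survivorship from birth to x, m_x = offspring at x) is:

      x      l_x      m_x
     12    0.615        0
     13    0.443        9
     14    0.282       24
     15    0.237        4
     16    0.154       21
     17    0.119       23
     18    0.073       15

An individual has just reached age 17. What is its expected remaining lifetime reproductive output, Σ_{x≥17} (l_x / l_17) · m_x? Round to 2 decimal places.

32.20

l_17 = 0.119. Conditional survival from age 17 to x is l_x / l_17.
  x=17: (0.119/0.119) × 23 = 23.0000
  x=18: (0.073/0.119) × 15 = 9.2017
Sum = 23.0000 + 9.2017 = 32.2017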